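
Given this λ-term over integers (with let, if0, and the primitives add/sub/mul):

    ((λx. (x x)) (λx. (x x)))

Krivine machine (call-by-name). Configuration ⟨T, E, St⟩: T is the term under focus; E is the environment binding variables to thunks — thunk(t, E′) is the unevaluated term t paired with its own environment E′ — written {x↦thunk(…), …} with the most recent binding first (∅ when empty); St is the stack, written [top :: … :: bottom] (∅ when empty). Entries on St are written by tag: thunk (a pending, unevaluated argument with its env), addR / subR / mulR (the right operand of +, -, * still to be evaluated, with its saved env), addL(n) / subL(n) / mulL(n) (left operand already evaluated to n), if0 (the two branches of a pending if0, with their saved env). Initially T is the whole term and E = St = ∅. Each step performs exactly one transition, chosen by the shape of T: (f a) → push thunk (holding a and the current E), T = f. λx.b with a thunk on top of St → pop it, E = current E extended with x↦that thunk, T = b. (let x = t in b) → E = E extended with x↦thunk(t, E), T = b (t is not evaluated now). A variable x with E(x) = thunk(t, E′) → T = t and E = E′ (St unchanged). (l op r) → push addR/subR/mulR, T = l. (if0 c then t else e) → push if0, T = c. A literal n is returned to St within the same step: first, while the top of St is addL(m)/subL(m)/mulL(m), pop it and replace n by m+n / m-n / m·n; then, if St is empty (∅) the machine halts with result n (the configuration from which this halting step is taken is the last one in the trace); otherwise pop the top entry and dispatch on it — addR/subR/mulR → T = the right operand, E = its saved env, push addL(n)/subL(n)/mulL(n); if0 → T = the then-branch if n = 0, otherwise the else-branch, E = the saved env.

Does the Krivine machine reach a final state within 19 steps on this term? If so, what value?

[0] <T=((λx. (x x)) (λx. (x x))), E=∅, St=∅>
[1] <T=(λx. (x x)), E=∅, St=[thunk]>
[2] <T=(x x), E={x↦thunk((λx. (x x)), ∅)}, St=∅>
[3] <T=x, E={x↦thunk((λx. (x x)), ∅)}, St=[thunk]>
[4] <T=(λx. (x x)), E=∅, St=[thunk]>
[5] <T=(x x), E={x↦thunk(x, {x↦thunk((λx. (x x)), ∅)})}, St=∅>
[6] <T=x, E={x↦thunk(x, {x↦thunk((λx. (x x)), ∅)})}, St=[thunk]>
[7] <T=x, E={x↦thunk((λx. (x x)), ∅)}, St=[thunk]>
[8] <T=(λx. (x x)), E=∅, St=[thunk]>
[9] <T=(x x), E={x↦thunk(x, {x↦thunk(x, {x↦thunk((λx. (x x)), ∅)})})}, St=∅>
[10] <T=x, E={x↦thunk(x, {x↦thunk(x, {x↦thunk((λx. (x x)), ∅)})})}, St=[thunk]>
[11] <T=x, E={x↦thunk(x, {x↦thunk((λx. (x x)), ∅)})}, St=[thunk]>
[12] <T=x, E={x↦thunk((λx. (x x)), ∅)}, St=[thunk]>
[13] <T=(λx. (x x)), E=∅, St=[thunk]>
[14] <T=(x x), E={x↦thunk(x, {x↦thunk(x, {x↦thunk(x, {x↦thunk((λx. (x x)), ∅)})})})}, St=∅>
[15] <T=x, E={x↦thunk(x, {x↦thunk(x, {x↦thunk(x, {x↦thunk((λx. (x x)), ∅)})})})}, St=[thunk]>
[16] <T=x, E={x↦thunk(x, {x↦thunk(x, {x↦thunk((λx. (x x)), ∅)})})}, St=[thunk]>
[17] <T=x, E={x↦thunk(x, {x↦thunk((λx. (x x)), ∅)})}, St=[thunk]>
[18] <T=x, E={x↦thunk((λx. (x x)), ∅)}, St=[thunk]>
[19] <T=(λx. (x x)), E=∅, St=[thunk]>
→ 19 transitions taken and the configuration is still not final: no result within 19 steps

Answer: DIVERGES (no final state within 19 steps)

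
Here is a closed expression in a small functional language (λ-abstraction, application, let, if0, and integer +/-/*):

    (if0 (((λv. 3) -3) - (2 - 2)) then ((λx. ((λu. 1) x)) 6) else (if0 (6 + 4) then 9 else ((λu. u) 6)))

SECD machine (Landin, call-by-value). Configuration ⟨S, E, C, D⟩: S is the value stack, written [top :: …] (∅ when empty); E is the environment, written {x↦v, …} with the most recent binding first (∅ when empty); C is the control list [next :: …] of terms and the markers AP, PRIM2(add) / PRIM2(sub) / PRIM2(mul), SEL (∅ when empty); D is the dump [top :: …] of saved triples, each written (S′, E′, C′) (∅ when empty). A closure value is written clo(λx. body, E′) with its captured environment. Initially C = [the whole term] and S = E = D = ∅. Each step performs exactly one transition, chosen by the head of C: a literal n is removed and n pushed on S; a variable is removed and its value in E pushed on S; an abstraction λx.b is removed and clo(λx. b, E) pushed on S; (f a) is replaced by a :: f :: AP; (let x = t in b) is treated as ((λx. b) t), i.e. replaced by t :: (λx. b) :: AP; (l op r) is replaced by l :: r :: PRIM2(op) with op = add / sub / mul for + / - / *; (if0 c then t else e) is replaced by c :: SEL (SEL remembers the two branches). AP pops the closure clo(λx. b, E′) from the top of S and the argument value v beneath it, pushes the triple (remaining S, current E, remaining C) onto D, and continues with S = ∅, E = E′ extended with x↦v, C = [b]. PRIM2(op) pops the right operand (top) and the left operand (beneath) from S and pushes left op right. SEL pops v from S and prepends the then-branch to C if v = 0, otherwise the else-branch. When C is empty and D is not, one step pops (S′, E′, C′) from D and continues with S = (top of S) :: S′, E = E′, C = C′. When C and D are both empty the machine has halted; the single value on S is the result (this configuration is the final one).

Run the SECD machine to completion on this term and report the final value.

0. ⟨S=∅; E=∅; C=[(if0 (((λv. 3) -3) - (2 - 2)) then ((λx. ((λu. 1) x)) 6) else (if0 (6 + 4) then 9 else ((λu. u) 6)))]; D=∅⟩
1. ⟨S=∅; E=∅; C=[(((λv. 3) -3) - (2 - 2)) :: SEL]; D=∅⟩
2. ⟨S=∅; E=∅; C=[((λv. 3) -3) :: (2 - 2) :: PRIM2(sub) :: SEL]; D=∅⟩
3. ⟨S=∅; E=∅; C=[-3 :: (λv. 3) :: AP :: (2 - 2) :: PRIM2(sub) :: SEL]; D=∅⟩
4. ⟨S=[-3]; E=∅; C=[(λv. 3) :: AP :: (2 - 2) :: PRIM2(sub) :: SEL]; D=∅⟩
5. ⟨S=[clo(λv. 3, ∅) :: -3]; E=∅; C=[AP :: (2 - 2) :: PRIM2(sub) :: SEL]; D=∅⟩
6. ⟨S=∅; E={v↦-3}; C=[3]; D=[(∅, ∅, [(2 - 2) :: PRIM2(sub) :: SEL])]⟩
7. ⟨S=[3]; E={v↦-3}; C=∅; D=[(∅, ∅, [(2 - 2) :: PRIM2(sub) :: SEL])]⟩
8. ⟨S=[3]; E=∅; C=[(2 - 2) :: PRIM2(sub) :: SEL]; D=∅⟩
9. ⟨S=[3]; E=∅; C=[2 :: 2 :: PRIM2(sub) :: PRIM2(sub) :: SEL]; D=∅⟩
10. ⟨S=[2 :: 3]; E=∅; C=[2 :: PRIM2(sub) :: PRIM2(sub) :: SEL]; D=∅⟩
11. ⟨S=[2 :: 2 :: 3]; E=∅; C=[PRIM2(sub) :: PRIM2(sub) :: SEL]; D=∅⟩
12. ⟨S=[0 :: 3]; E=∅; C=[PRIM2(sub) :: SEL]; D=∅⟩
13. ⟨S=[3]; E=∅; C=[SEL]; D=∅⟩
14. ⟨S=∅; E=∅; C=[(if0 (6 + 4) then 9 else ((λu. u) 6))]; D=∅⟩
15. ⟨S=∅; E=∅; C=[(6 + 4) :: SEL]; D=∅⟩
16. ⟨S=∅; E=∅; C=[6 :: 4 :: PRIM2(add) :: SEL]; D=∅⟩
17. ⟨S=[6]; E=∅; C=[4 :: PRIM2(add) :: SEL]; D=∅⟩
18. ⟨S=[4 :: 6]; E=∅; C=[PRIM2(add) :: SEL]; D=∅⟩
19. ⟨S=[10]; E=∅; C=[SEL]; D=∅⟩
20. ⟨S=∅; E=∅; C=[((λu. u) 6)]; D=∅⟩
21. ⟨S=∅; E=∅; C=[6 :: (λu. u) :: AP]; D=∅⟩
22. ⟨S=[6]; E=∅; C=[(λu. u) :: AP]; D=∅⟩
23. ⟨S=[clo(λu. u, ∅) :: 6]; E=∅; C=[AP]; D=∅⟩
24. ⟨S=∅; E={u↦6}; C=[u]; D=[(∅, ∅, ∅)]⟩
25. ⟨S=[6]; E={u↦6}; C=∅; D=[(∅, ∅, ∅)]⟩
26. ⟨S=[6]; E=∅; C=∅; D=∅⟩
→ final value 6

Answer: 6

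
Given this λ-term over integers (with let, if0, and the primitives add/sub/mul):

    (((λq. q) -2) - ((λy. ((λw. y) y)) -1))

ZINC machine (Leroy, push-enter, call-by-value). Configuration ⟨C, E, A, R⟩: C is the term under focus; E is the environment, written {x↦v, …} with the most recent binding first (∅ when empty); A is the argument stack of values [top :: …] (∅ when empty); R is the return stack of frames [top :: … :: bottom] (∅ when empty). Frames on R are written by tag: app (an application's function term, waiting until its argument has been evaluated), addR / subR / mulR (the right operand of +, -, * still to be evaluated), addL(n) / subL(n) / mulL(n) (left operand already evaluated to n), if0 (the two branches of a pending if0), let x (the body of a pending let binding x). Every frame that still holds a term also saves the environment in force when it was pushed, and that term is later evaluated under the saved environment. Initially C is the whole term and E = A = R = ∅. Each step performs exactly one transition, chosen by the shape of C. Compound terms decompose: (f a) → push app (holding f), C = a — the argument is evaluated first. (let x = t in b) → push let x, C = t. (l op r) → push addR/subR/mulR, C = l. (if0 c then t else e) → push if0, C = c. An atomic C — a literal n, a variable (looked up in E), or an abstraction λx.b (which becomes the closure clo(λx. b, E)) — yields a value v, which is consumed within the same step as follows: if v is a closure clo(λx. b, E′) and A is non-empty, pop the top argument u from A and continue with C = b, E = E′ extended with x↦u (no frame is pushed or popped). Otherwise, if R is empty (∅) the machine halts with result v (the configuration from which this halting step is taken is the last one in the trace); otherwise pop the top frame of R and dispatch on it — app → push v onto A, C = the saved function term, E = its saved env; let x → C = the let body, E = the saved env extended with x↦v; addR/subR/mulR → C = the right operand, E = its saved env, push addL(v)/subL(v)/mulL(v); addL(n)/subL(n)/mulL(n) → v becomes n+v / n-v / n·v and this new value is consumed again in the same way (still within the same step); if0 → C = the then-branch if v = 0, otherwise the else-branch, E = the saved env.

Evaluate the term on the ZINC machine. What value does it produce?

Answer: -1

Execution trace:
t=0: [C=(((λq. q) -2) - ((λy. ((λw. y) y)) -1)) | E=∅ | A=∅ | R=∅]
t=1: [C=((λq. q) -2) | E=∅ | A=∅ | R=[subR]]
t=2: [C=-2 | E=∅ | A=∅ | R=[app :: subR]]
t=3: [C=(λq. q) | E=∅ | A=[-2] | R=[subR]]
t=4: [C=q | E={q↦-2} | A=∅ | R=[subR]]
t=5: [C=((λy. ((λw. y) y)) -1) | E=∅ | A=∅ | R=[subL(-2)]]
t=6: [C=-1 | E=∅ | A=∅ | R=[app :: subL(-2)]]
t=7: [C=(λy. ((λw. y) y)) | E=∅ | A=[-1] | R=[subL(-2)]]
t=8: [C=((λw. y) y) | E={y↦-1} | A=∅ | R=[subL(-2)]]
t=9: [C=y | E={y↦-1} | A=∅ | R=[app :: subL(-2)]]
t=10: [C=(λw. y) | E={y↦-1} | A=[-1] | R=[subL(-2)]]
t=11: [C=y | E={w↦-1, y↦-1} | A=∅ | R=[subL(-2)]]
→ final value -1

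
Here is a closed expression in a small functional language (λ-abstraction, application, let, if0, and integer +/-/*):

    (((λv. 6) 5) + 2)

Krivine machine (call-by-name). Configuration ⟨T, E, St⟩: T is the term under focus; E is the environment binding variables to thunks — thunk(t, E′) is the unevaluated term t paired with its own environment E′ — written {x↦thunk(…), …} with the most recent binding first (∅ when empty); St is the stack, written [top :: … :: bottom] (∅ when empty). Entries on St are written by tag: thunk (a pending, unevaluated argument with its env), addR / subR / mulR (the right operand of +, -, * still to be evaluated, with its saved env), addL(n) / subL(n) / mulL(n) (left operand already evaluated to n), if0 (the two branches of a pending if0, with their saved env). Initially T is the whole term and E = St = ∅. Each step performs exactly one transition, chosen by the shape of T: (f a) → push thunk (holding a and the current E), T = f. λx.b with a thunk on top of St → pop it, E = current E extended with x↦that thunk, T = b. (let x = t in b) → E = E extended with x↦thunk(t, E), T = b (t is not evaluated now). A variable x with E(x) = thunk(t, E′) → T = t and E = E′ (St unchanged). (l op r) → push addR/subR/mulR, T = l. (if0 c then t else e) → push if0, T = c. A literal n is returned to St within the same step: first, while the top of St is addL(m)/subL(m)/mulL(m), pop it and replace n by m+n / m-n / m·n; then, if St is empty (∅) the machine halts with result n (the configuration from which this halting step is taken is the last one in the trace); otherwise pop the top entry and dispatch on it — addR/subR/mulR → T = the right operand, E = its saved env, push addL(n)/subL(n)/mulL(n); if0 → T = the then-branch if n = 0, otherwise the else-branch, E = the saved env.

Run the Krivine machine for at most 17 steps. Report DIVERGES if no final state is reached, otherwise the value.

Answer: 8

Derivation:
step 0: ⟨T=(((λv. 6) 5) + 2); E=∅; St=∅⟩
step 1: ⟨T=((λv. 6) 5); E=∅; St=[addR]⟩
step 2: ⟨T=(λv. 6); E=∅; St=[thunk :: addR]⟩
step 3: ⟨T=6; E={v↦thunk(5, ∅)}; St=[addR]⟩
step 4: ⟨T=2; E=∅; St=[addL(6)]⟩
→ final value 8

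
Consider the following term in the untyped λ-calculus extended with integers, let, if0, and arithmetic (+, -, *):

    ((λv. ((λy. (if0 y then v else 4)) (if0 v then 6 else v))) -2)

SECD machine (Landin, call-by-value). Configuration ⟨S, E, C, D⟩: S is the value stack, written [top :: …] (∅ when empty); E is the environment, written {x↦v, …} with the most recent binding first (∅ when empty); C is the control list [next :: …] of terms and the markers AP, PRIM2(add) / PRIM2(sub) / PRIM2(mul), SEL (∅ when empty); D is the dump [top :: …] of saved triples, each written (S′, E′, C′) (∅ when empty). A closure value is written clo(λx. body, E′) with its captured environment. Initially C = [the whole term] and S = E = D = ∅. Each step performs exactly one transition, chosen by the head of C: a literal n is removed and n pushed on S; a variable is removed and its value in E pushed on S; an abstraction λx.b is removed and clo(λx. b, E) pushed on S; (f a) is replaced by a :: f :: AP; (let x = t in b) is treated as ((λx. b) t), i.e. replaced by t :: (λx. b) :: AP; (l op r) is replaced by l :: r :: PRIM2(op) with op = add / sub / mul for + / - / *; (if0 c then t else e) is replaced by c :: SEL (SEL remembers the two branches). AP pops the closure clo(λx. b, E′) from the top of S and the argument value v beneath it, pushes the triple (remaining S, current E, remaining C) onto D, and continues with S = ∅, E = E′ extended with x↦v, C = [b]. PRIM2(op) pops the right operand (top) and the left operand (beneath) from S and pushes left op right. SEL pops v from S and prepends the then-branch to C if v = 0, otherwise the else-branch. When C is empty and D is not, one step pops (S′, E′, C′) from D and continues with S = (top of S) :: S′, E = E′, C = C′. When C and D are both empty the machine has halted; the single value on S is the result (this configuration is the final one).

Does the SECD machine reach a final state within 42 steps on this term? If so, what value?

[0] [S=∅ | E=∅ | C=[((λv. ((λy. (if0 y then v else 4)) (if0 v then 6 else v))) -2)] | D=∅]
[1] [S=∅ | E=∅ | C=[-2 :: (λv. ((λy. (if0 y then v else 4)) (if0 v then 6 else v))) :: AP] | D=∅]
[2] [S=[-2] | E=∅ | C=[(λv. ((λy. (if0 y then v else 4)) (if0 v then 6 else v))) :: AP] | D=∅]
[3] [S=[clo(λv. ((λy. (if0 y then v else 4)) (if0 v then 6 else v)), ∅) :: -2] | E=∅ | C=[AP] | D=∅]
[4] [S=∅ | E={v↦-2} | C=[((λy. (if0 y then v else 4)) (if0 v then 6 else v))] | D=[(∅, ∅, ∅)]]
[5] [S=∅ | E={v↦-2} | C=[(if0 v then 6 else v) :: (λy. (if0 y then v else 4)) :: AP] | D=[(∅, ∅, ∅)]]
[6] [S=∅ | E={v↦-2} | C=[v :: SEL :: (λy. (if0 y then v else 4)) :: AP] | D=[(∅, ∅, ∅)]]
[7] [S=[-2] | E={v↦-2} | C=[SEL :: (λy. (if0 y then v else 4)) :: AP] | D=[(∅, ∅, ∅)]]
[8] [S=∅ | E={v↦-2} | C=[v :: (λy. (if0 y then v else 4)) :: AP] | D=[(∅, ∅, ∅)]]
[9] [S=[-2] | E={v↦-2} | C=[(λy. (if0 y then v else 4)) :: AP] | D=[(∅, ∅, ∅)]]
[10] [S=[clo(λy. (if0 y then v else 4), {v↦-2}) :: -2] | E={v↦-2} | C=[AP] | D=[(∅, ∅, ∅)]]
[11] [S=∅ | E={y↦-2, v↦-2} | C=[(if0 y then v else 4)] | D=[(∅, {v↦-2}, ∅) :: (∅, ∅, ∅)]]
[12] [S=∅ | E={y↦-2, v↦-2} | C=[y :: SEL] | D=[(∅, {v↦-2}, ∅) :: (∅, ∅, ∅)]]
[13] [S=[-2] | E={y↦-2, v↦-2} | C=[SEL] | D=[(∅, {v↦-2}, ∅) :: (∅, ∅, ∅)]]
[14] [S=∅ | E={y↦-2, v↦-2} | C=[4] | D=[(∅, {v↦-2}, ∅) :: (∅, ∅, ∅)]]
[15] [S=[4] | E={y↦-2, v↦-2} | C=∅ | D=[(∅, {v↦-2}, ∅) :: (∅, ∅, ∅)]]
[16] [S=[4] | E={v↦-2} | C=∅ | D=[(∅, ∅, ∅)]]
[17] [S=[4] | E=∅ | C=∅ | D=∅]
→ final value 4

Answer: 4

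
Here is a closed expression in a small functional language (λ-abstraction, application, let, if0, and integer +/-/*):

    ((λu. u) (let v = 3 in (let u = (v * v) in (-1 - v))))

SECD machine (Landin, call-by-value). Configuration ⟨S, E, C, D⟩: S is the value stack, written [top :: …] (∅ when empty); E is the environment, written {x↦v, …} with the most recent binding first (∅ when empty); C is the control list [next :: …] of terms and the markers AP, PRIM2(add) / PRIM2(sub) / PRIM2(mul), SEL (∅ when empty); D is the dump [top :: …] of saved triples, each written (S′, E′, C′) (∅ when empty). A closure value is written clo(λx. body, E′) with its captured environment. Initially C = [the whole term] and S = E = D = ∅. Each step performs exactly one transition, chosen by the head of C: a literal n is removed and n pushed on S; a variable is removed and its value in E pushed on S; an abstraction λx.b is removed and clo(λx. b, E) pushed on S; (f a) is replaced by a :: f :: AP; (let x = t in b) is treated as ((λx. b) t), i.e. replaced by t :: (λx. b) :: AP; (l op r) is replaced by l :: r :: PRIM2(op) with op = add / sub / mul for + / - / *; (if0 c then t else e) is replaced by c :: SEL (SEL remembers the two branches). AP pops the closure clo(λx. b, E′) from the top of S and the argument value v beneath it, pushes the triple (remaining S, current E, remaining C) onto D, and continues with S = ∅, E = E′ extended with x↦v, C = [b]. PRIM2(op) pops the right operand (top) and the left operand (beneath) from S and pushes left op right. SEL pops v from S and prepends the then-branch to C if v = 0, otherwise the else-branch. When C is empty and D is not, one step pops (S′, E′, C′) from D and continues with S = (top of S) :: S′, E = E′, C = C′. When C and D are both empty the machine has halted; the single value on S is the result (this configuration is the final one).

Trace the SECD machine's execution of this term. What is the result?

0. [S=∅ | E=∅ | C=[((λu. u) (let v = 3 in (let u = (v * v) in (-1 - v))))] | D=∅]
1. [S=∅ | E=∅ | C=[(let v = 3 in (let u = (v * v) in (-1 - v))) :: (λu. u) :: AP] | D=∅]
2. [S=∅ | E=∅ | C=[3 :: (λv. (let u = (v * v) in (-1 - v))) :: AP :: (λu. u) :: AP] | D=∅]
3. [S=[3] | E=∅ | C=[(λv. (let u = (v * v) in (-1 - v))) :: AP :: (λu. u) :: AP] | D=∅]
4. [S=[clo(λv. (let u = (v * v) in (-1 - v)), ∅) :: 3] | E=∅ | C=[AP :: (λu. u) :: AP] | D=∅]
5. [S=∅ | E={v↦3} | C=[(let u = (v * v) in (-1 - v))] | D=[(∅, ∅, [(λu. u) :: AP])]]
6. [S=∅ | E={v↦3} | C=[(v * v) :: (λu. (-1 - v)) :: AP] | D=[(∅, ∅, [(λu. u) :: AP])]]
7. [S=∅ | E={v↦3} | C=[v :: v :: PRIM2(mul) :: (λu. (-1 - v)) :: AP] | D=[(∅, ∅, [(λu. u) :: AP])]]
8. [S=[3] | E={v↦3} | C=[v :: PRIM2(mul) :: (λu. (-1 - v)) :: AP] | D=[(∅, ∅, [(λu. u) :: AP])]]
9. [S=[3 :: 3] | E={v↦3} | C=[PRIM2(mul) :: (λu. (-1 - v)) :: AP] | D=[(∅, ∅, [(λu. u) :: AP])]]
10. [S=[9] | E={v↦3} | C=[(λu. (-1 - v)) :: AP] | D=[(∅, ∅, [(λu. u) :: AP])]]
11. [S=[clo(λu. (-1 - v), {v↦3}) :: 9] | E={v↦3} | C=[AP] | D=[(∅, ∅, [(λu. u) :: AP])]]
12. [S=∅ | E={u↦9, v↦3} | C=[(-1 - v)] | D=[(∅, {v↦3}, ∅) :: (∅, ∅, [(λu. u) :: AP])]]
13. [S=∅ | E={u↦9, v↦3} | C=[-1 :: v :: PRIM2(sub)] | D=[(∅, {v↦3}, ∅) :: (∅, ∅, [(λu. u) :: AP])]]
14. [S=[-1] | E={u↦9, v↦3} | C=[v :: PRIM2(sub)] | D=[(∅, {v↦3}, ∅) :: (∅, ∅, [(λu. u) :: AP])]]
15. [S=[3 :: -1] | E={u↦9, v↦3} | C=[PRIM2(sub)] | D=[(∅, {v↦3}, ∅) :: (∅, ∅, [(λu. u) :: AP])]]
16. [S=[-4] | E={u↦9, v↦3} | C=∅ | D=[(∅, {v↦3}, ∅) :: (∅, ∅, [(λu. u) :: AP])]]
17. [S=[-4] | E={v↦3} | C=∅ | D=[(∅, ∅, [(λu. u) :: AP])]]
18. [S=[-4] | E=∅ | C=[(λu. u) :: AP] | D=∅]
19. [S=[clo(λu. u, ∅) :: -4] | E=∅ | C=[AP] | D=∅]
20. [S=∅ | E={u↦-4} | C=[u] | D=[(∅, ∅, ∅)]]
21. [S=[-4] | E={u↦-4} | C=∅ | D=[(∅, ∅, ∅)]]
22. [S=[-4] | E=∅ | C=∅ | D=∅]
→ final value -4

Answer: -4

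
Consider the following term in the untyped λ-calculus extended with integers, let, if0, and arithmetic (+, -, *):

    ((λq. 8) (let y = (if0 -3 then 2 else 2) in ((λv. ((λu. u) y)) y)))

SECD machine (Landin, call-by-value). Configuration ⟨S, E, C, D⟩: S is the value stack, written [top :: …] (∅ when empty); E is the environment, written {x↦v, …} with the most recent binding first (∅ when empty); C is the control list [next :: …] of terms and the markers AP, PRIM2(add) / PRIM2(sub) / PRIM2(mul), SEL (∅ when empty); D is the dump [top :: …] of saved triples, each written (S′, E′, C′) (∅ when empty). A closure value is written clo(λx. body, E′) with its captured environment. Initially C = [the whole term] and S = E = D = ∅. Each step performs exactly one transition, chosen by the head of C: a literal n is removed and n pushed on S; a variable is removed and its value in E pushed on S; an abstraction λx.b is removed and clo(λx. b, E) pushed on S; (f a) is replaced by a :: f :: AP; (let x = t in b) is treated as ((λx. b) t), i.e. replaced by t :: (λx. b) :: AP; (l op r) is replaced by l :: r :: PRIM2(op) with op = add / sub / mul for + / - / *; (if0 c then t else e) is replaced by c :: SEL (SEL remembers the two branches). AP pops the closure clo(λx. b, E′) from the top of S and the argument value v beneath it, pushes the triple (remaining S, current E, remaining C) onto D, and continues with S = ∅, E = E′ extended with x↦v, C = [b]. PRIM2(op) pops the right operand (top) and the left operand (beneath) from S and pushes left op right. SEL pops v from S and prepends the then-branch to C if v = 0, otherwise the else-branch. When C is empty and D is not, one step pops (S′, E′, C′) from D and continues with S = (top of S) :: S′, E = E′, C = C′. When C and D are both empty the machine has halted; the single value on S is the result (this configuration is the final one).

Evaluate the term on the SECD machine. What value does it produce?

Answer: 8

Execution trace:
step 0: ⟨S=∅; E=∅; C=[((λq. 8) (let y = (if0 -3 then 2 else 2) in ((λv. ((λu. u) y)) y)))]; D=∅⟩
step 1: ⟨S=∅; E=∅; C=[(let y = (if0 -3 then 2 else 2) in ((λv. ((λu. u) y)) y)) :: (λq. 8) :: AP]; D=∅⟩
step 2: ⟨S=∅; E=∅; C=[(if0 -3 then 2 else 2) :: (λy. ((λv. ((λu. u) y)) y)) :: AP :: (λq. 8) :: AP]; D=∅⟩
step 3: ⟨S=∅; E=∅; C=[-3 :: SEL :: (λy. ((λv. ((λu. u) y)) y)) :: AP :: (λq. 8) :: AP]; D=∅⟩
step 4: ⟨S=[-3]; E=∅; C=[SEL :: (λy. ((λv. ((λu. u) y)) y)) :: AP :: (λq. 8) :: AP]; D=∅⟩
step 5: ⟨S=∅; E=∅; C=[2 :: (λy. ((λv. ((λu. u) y)) y)) :: AP :: (λq. 8) :: AP]; D=∅⟩
step 6: ⟨S=[2]; E=∅; C=[(λy. ((λv. ((λu. u) y)) y)) :: AP :: (λq. 8) :: AP]; D=∅⟩
step 7: ⟨S=[clo(λy. ((λv. ((λu. u) y)) y), ∅) :: 2]; E=∅; C=[AP :: (λq. 8) :: AP]; D=∅⟩
step 8: ⟨S=∅; E={y↦2}; C=[((λv. ((λu. u) y)) y)]; D=[(∅, ∅, [(λq. 8) :: AP])]⟩
step 9: ⟨S=∅; E={y↦2}; C=[y :: (λv. ((λu. u) y)) :: AP]; D=[(∅, ∅, [(λq. 8) :: AP])]⟩
step 10: ⟨S=[2]; E={y↦2}; C=[(λv. ((λu. u) y)) :: AP]; D=[(∅, ∅, [(λq. 8) :: AP])]⟩
step 11: ⟨S=[clo(λv. ((λu. u) y), {y↦2}) :: 2]; E={y↦2}; C=[AP]; D=[(∅, ∅, [(λq. 8) :: AP])]⟩
step 12: ⟨S=∅; E={v↦2, y↦2}; C=[((λu. u) y)]; D=[(∅, {y↦2}, ∅) :: (∅, ∅, [(λq. 8) :: AP])]⟩
step 13: ⟨S=∅; E={v↦2, y↦2}; C=[y :: (λu. u) :: AP]; D=[(∅, {y↦2}, ∅) :: (∅, ∅, [(λq. 8) :: AP])]⟩
step 14: ⟨S=[2]; E={v↦2, y↦2}; C=[(λu. u) :: AP]; D=[(∅, {y↦2}, ∅) :: (∅, ∅, [(λq. 8) :: AP])]⟩
step 15: ⟨S=[clo(λu. u, {v↦2, y↦2}) :: 2]; E={v↦2, y↦2}; C=[AP]; D=[(∅, {y↦2}, ∅) :: (∅, ∅, [(λq. 8) :: AP])]⟩
step 16: ⟨S=∅; E={u↦2, v↦2, y↦2}; C=[u]; D=[(∅, {v↦2, y↦2}, ∅) :: (∅, {y↦2}, ∅) :: (∅, ∅, [(λq. 8) :: AP])]⟩
step 17: ⟨S=[2]; E={u↦2, v↦2, y↦2}; C=∅; D=[(∅, {v↦2, y↦2}, ∅) :: (∅, {y↦2}, ∅) :: (∅, ∅, [(λq. 8) :: AP])]⟩
step 18: ⟨S=[2]; E={v↦2, y↦2}; C=∅; D=[(∅, {y↦2}, ∅) :: (∅, ∅, [(λq. 8) :: AP])]⟩
step 19: ⟨S=[2]; E={y↦2}; C=∅; D=[(∅, ∅, [(λq. 8) :: AP])]⟩
step 20: ⟨S=[2]; E=∅; C=[(λq. 8) :: AP]; D=∅⟩
step 21: ⟨S=[clo(λq. 8, ∅) :: 2]; E=∅; C=[AP]; D=∅⟩
step 22: ⟨S=∅; E={q↦2}; C=[8]; D=[(∅, ∅, ∅)]⟩
step 23: ⟨S=[8]; E={q↦2}; C=∅; D=[(∅, ∅, ∅)]⟩
step 24: ⟨S=[8]; E=∅; C=∅; D=∅⟩
→ final value 8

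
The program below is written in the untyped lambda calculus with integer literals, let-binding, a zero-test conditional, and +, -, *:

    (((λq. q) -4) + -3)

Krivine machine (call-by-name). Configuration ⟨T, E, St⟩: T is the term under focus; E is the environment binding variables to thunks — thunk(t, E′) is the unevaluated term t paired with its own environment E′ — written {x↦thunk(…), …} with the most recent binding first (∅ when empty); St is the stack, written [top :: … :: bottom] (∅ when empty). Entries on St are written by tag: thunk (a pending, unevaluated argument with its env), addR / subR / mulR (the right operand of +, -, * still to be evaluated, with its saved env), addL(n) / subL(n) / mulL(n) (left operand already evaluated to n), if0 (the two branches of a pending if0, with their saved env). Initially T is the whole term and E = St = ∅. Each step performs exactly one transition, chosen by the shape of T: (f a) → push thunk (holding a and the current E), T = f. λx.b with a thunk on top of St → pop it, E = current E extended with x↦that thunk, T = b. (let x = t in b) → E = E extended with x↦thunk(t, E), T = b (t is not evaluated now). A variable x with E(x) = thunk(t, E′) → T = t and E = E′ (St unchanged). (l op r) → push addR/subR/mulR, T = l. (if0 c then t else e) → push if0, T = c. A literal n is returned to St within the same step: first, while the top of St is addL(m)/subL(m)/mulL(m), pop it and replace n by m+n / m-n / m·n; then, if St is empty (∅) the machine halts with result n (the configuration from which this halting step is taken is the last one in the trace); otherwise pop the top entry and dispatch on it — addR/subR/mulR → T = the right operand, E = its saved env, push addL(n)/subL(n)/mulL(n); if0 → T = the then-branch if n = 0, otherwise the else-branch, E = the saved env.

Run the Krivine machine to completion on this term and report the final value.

step 0: <T=(((λq. q) -4) + -3), E=∅, St=∅>
step 1: <T=((λq. q) -4), E=∅, St=[addR]>
step 2: <T=(λq. q), E=∅, St=[thunk :: addR]>
step 3: <T=q, E={q↦thunk(-4, ∅)}, St=[addR]>
step 4: <T=-4, E=∅, St=[addR]>
step 5: <T=-3, E=∅, St=[addL(-4)]>
→ final value -7

Answer: -7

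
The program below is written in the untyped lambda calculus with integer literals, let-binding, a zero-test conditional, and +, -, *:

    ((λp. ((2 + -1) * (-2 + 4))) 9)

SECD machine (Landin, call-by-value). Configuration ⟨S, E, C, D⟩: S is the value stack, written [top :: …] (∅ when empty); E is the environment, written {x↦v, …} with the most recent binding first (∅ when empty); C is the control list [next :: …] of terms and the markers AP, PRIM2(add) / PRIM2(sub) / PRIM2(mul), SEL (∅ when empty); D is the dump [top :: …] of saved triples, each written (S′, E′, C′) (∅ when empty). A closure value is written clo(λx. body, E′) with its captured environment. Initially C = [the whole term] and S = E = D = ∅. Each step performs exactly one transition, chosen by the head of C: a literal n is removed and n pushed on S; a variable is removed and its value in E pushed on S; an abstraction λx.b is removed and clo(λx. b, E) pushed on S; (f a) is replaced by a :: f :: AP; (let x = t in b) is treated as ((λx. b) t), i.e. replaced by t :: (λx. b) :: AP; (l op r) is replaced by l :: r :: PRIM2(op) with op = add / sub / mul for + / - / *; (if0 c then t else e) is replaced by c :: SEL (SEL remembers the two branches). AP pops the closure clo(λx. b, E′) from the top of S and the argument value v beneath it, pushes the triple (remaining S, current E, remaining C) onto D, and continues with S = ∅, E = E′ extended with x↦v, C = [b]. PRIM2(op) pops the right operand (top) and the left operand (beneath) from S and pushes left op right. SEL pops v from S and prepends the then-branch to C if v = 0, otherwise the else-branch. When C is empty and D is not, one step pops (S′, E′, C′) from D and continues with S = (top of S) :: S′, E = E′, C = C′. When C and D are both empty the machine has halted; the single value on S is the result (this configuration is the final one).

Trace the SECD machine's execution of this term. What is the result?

t=0: [S=∅ | E=∅ | C=[((λp. ((2 + -1) * (-2 + 4))) 9)] | D=∅]
t=1: [S=∅ | E=∅ | C=[9 :: (λp. ((2 + -1) * (-2 + 4))) :: AP] | D=∅]
t=2: [S=[9] | E=∅ | C=[(λp. ((2 + -1) * (-2 + 4))) :: AP] | D=∅]
t=3: [S=[clo(λp. ((2 + -1) * (-2 + 4)), ∅) :: 9] | E=∅ | C=[AP] | D=∅]
t=4: [S=∅ | E={p↦9} | C=[((2 + -1) * (-2 + 4))] | D=[(∅, ∅, ∅)]]
t=5: [S=∅ | E={p↦9} | C=[(2 + -1) :: (-2 + 4) :: PRIM2(mul)] | D=[(∅, ∅, ∅)]]
t=6: [S=∅ | E={p↦9} | C=[2 :: -1 :: PRIM2(add) :: (-2 + 4) :: PRIM2(mul)] | D=[(∅, ∅, ∅)]]
t=7: [S=[2] | E={p↦9} | C=[-1 :: PRIM2(add) :: (-2 + 4) :: PRIM2(mul)] | D=[(∅, ∅, ∅)]]
t=8: [S=[-1 :: 2] | E={p↦9} | C=[PRIM2(add) :: (-2 + 4) :: PRIM2(mul)] | D=[(∅, ∅, ∅)]]
t=9: [S=[1] | E={p↦9} | C=[(-2 + 4) :: PRIM2(mul)] | D=[(∅, ∅, ∅)]]
t=10: [S=[1] | E={p↦9} | C=[-2 :: 4 :: PRIM2(add) :: PRIM2(mul)] | D=[(∅, ∅, ∅)]]
t=11: [S=[-2 :: 1] | E={p↦9} | C=[4 :: PRIM2(add) :: PRIM2(mul)] | D=[(∅, ∅, ∅)]]
t=12: [S=[4 :: -2 :: 1] | E={p↦9} | C=[PRIM2(add) :: PRIM2(mul)] | D=[(∅, ∅, ∅)]]
t=13: [S=[2 :: 1] | E={p↦9} | C=[PRIM2(mul)] | D=[(∅, ∅, ∅)]]
t=14: [S=[2] | E={p↦9} | C=∅ | D=[(∅, ∅, ∅)]]
t=15: [S=[2] | E=∅ | C=∅ | D=∅]
→ final value 2

Answer: 2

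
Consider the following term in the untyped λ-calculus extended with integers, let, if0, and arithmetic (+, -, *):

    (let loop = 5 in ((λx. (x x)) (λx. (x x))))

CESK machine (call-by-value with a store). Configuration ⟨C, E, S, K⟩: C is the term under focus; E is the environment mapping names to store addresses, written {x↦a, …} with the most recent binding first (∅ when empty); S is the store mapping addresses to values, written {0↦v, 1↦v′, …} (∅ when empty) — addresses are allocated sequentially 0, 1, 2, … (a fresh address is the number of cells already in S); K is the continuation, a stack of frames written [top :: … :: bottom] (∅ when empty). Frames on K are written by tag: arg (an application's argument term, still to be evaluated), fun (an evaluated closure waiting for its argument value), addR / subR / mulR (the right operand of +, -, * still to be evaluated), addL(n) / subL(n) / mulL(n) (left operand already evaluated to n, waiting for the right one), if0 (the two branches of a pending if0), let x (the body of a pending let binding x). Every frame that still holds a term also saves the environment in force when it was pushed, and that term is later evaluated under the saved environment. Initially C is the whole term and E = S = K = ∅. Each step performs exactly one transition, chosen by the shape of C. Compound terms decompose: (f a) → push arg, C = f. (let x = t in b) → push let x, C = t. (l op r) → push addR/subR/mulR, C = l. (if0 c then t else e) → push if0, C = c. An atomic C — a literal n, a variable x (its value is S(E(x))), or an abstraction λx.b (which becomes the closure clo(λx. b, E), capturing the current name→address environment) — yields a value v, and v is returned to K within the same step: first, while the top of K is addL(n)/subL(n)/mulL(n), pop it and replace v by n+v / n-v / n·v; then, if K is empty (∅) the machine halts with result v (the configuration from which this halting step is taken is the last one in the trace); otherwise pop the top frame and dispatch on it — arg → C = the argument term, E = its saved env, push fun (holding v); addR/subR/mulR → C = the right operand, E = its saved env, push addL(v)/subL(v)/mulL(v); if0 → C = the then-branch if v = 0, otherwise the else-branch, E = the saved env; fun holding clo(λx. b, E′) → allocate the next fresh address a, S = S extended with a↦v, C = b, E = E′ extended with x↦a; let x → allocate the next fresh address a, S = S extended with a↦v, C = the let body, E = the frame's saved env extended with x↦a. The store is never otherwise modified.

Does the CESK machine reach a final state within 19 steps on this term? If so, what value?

Answer: DIVERGES (no final state within 19 steps)

Derivation:
[0] ⟨C=(let loop = 5 in ((λx. (x x)) (λx. (x x)))); E=∅; S=∅; K=∅⟩
[1] ⟨C=5; E=∅; S=∅; K=[let loop]⟩
[2] ⟨C=((λx. (x x)) (λx. (x x))); E={loop↦0}; S={0↦5}; K=∅⟩
[3] ⟨C=(λx. (x x)); E={loop↦0}; S={0↦5}; K=[arg]⟩
[4] ⟨C=(λx. (x x)); E={loop↦0}; S={0↦5}; K=[fun]⟩
[5] ⟨C=(x x); E={x↦1, loop↦0}; S={0↦5, 1↦clo(λx. (x x), {loop↦0})}; K=∅⟩
[6] ⟨C=x; E={x↦1, loop↦0}; S={0↦5, 1↦clo(λx. (x x), {loop↦0})}; K=[arg]⟩
[7] ⟨C=x; E={x↦1, loop↦0}; S={0↦5, 1↦clo(λx. (x x), {loop↦0})}; K=[fun]⟩
[8] ⟨C=(x x); E={x↦2, loop↦0}; S={0↦5, 1↦clo(λx. (x x), {loop↦0}), 2↦clo(λx. (x x), {loop↦0})}; K=∅⟩
[9] ⟨C=x; E={x↦2, loop↦0}; S={0↦5, 1↦clo(λx. (x x), {loop↦0}), 2↦clo(λx. (x x), {loop↦0})}; K=[arg]⟩
[10] ⟨C=x; E={x↦2, loop↦0}; S={0↦5, 1↦clo(λx. (x x), {loop↦0}), 2↦clo(λx. (x x), {loop↦0})}; K=[fun]⟩
[11] ⟨C=(x x); E={x↦3, loop↦0}; S={0↦5, 1↦clo(λx. (x x), {loop↦0}), 2↦clo(λx. (x x), {loop↦0}), 3↦clo(λx. (x x), {loop↦0})}; K=∅⟩
[12] ⟨C=x; E={x↦3, loop↦0}; S={0↦5, 1↦clo(λx. (x x), {loop↦0}), 2↦clo(λx. (x x), {loop↦0}), 3↦clo(λx. (x x), {loop↦0})}; K=[arg]⟩
[13] ⟨C=x; E={x↦3, loop↦0}; S={0↦5, 1↦clo(λx. (x x), {loop↦0}), 2↦clo(λx. (x x), {loop↦0}), 3↦clo(λx. (x x), {loop↦0})}; K=[fun]⟩
[14] ⟨C=(x x); E={x↦4, loop↦0}; S={0↦5, 1↦clo(λx. (x x), {loop↦0}), 2↦clo(λx. (x x), {loop↦0}), 3↦clo(λx. (x x), {loop↦0}), 4↦clo(λx. (x x), {loop↦0})}; K=∅⟩
[15] ⟨C=x; E={x↦4, loop↦0}; S={0↦5, 1↦clo(λx. (x x), {loop↦0}), 2↦clo(λx. (x x), {loop↦0}), 3↦clo(λx. (x x), {loop↦0}), 4↦clo(λx. (x x), {loop↦0})}; K=[arg]⟩
[16] ⟨C=x; E={x↦4, loop↦0}; S={0↦5, 1↦clo(λx. (x x), {loop↦0}), 2↦clo(λx. (x x), {loop↦0}), 3↦clo(λx. (x x), {loop↦0}), 4↦clo(λx. (x x), {loop↦0})}; K=[fun]⟩
[17] ⟨C=(x x); E={x↦5, loop↦0}; S={0↦5, 1↦clo(λx. (x x), {loop↦0}), 2↦clo(λx. (x x), {loop↦0}), 3↦clo(λx. (x x), {loop↦0}), 4↦clo(λx. (x x), {loop↦0}), 5↦clo(λx. (x x), {loop↦0})}; K=∅⟩
[18] ⟨C=x; E={x↦5, loop↦0}; S={0↦5, 1↦clo(λx. (x x), {loop↦0}), 2↦clo(λx. (x x), {loop↦0}), 3↦clo(λx. (x x), {loop↦0}), 4↦clo(λx. (x x), {loop↦0}), 5↦clo(λx. (x x), {loop↦0})}; K=[arg]⟩
[19] ⟨C=x; E={x↦5, loop↦0}; S={0↦5, 1↦clo(λx. (x x), {loop↦0}), 2↦clo(λx. (x x), {loop↦0}), 3↦clo(λx. (x x), {loop↦0}), 4↦clo(λx. (x x), {loop↦0}), 5↦clo(λx. (x x), {loop↦0})}; K=[fun]⟩
→ 19 transitions taken and the configuration is still not final: no result within 19 steps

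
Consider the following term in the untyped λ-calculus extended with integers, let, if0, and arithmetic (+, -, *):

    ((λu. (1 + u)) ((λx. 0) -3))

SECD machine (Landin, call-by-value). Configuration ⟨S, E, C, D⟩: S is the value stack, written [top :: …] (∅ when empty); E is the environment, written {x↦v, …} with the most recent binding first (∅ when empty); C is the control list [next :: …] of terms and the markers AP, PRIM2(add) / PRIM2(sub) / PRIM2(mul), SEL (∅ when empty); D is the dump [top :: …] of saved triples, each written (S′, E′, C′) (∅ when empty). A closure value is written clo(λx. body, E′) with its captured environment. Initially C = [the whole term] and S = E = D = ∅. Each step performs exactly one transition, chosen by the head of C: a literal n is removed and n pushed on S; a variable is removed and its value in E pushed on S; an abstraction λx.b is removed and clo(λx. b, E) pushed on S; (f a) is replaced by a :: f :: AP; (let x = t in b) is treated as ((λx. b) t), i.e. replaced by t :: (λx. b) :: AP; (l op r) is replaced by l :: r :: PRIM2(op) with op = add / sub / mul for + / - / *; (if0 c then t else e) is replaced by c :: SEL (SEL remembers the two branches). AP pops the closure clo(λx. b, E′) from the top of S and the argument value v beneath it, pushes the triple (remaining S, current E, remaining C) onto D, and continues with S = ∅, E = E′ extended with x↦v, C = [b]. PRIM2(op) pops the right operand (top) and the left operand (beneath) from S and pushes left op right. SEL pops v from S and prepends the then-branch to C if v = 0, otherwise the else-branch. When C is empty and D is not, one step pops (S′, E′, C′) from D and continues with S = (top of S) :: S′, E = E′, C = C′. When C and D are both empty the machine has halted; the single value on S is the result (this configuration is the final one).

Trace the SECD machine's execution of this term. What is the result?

step 0: <S=∅, E=∅, C=[((λu. (1 + u)) ((λx. 0) -3))], D=∅>
step 1: <S=∅, E=∅, C=[((λx. 0) -3) :: (λu. (1 + u)) :: AP], D=∅>
step 2: <S=∅, E=∅, C=[-3 :: (λx. 0) :: AP :: (λu. (1 + u)) :: AP], D=∅>
step 3: <S=[-3], E=∅, C=[(λx. 0) :: AP :: (λu. (1 + u)) :: AP], D=∅>
step 4: <S=[clo(λx. 0, ∅) :: -3], E=∅, C=[AP :: (λu. (1 + u)) :: AP], D=∅>
step 5: <S=∅, E={x↦-3}, C=[0], D=[(∅, ∅, [(λu. (1 + u)) :: AP])]>
step 6: <S=[0], E={x↦-3}, C=∅, D=[(∅, ∅, [(λu. (1 + u)) :: AP])]>
step 7: <S=[0], E=∅, C=[(λu. (1 + u)) :: AP], D=∅>
step 8: <S=[clo(λu. (1 + u), ∅) :: 0], E=∅, C=[AP], D=∅>
step 9: <S=∅, E={u↦0}, C=[(1 + u)], D=[(∅, ∅, ∅)]>
step 10: <S=∅, E={u↦0}, C=[1 :: u :: PRIM2(add)], D=[(∅, ∅, ∅)]>
step 11: <S=[1], E={u↦0}, C=[u :: PRIM2(add)], D=[(∅, ∅, ∅)]>
step 12: <S=[0 :: 1], E={u↦0}, C=[PRIM2(add)], D=[(∅, ∅, ∅)]>
step 13: <S=[1], E={u↦0}, C=∅, D=[(∅, ∅, ∅)]>
step 14: <S=[1], E=∅, C=∅, D=∅>
→ final value 1

Answer: 1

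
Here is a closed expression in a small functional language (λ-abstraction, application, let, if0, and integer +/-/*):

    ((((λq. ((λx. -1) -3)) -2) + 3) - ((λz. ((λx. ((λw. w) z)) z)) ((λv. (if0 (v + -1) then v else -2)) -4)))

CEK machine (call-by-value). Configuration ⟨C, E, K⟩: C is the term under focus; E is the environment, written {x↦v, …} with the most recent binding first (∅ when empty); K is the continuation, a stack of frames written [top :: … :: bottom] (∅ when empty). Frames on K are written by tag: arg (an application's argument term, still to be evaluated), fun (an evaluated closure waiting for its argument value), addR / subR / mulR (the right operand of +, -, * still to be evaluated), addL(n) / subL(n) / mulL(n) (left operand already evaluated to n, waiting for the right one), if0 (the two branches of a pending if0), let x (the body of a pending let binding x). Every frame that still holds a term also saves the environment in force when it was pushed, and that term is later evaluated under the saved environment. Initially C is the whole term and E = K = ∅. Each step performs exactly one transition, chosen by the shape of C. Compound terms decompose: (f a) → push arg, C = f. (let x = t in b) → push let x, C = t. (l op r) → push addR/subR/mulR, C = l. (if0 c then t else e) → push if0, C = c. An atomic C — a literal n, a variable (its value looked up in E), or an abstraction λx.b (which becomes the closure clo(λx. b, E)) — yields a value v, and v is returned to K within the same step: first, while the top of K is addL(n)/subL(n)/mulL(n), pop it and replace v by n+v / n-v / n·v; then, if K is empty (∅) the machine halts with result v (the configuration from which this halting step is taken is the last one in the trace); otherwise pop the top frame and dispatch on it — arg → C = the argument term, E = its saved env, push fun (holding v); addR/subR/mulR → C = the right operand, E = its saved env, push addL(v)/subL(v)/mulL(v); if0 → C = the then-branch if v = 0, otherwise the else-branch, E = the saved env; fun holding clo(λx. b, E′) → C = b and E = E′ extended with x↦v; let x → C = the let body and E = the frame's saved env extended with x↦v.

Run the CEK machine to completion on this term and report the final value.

Answer: 4

Derivation:
step 0: ⟨C=((((λq. ((λx. -1) -3)) -2) + 3) - ((λz. ((λx. ((λw. w) z)) z)) ((λv. (if0 (v + -1) then v else -2)) -4))); E=∅; K=∅⟩
step 1: ⟨C=(((λq. ((λx. -1) -3)) -2) + 3); E=∅; K=[subR]⟩
step 2: ⟨C=((λq. ((λx. -1) -3)) -2); E=∅; K=[addR :: subR]⟩
step 3: ⟨C=(λq. ((λx. -1) -3)); E=∅; K=[arg :: addR :: subR]⟩
step 4: ⟨C=-2; E=∅; K=[fun :: addR :: subR]⟩
step 5: ⟨C=((λx. -1) -3); E={q↦-2}; K=[addR :: subR]⟩
step 6: ⟨C=(λx. -1); E={q↦-2}; K=[arg :: addR :: subR]⟩
step 7: ⟨C=-3; E={q↦-2}; K=[fun :: addR :: subR]⟩
step 8: ⟨C=-1; E={x↦-3, q↦-2}; K=[addR :: subR]⟩
step 9: ⟨C=3; E=∅; K=[addL(-1) :: subR]⟩
step 10: ⟨C=((λz. ((λx. ((λw. w) z)) z)) ((λv. (if0 (v + -1) then v else -2)) -4)); E=∅; K=[subL(2)]⟩
step 11: ⟨C=(λz. ((λx. ((λw. w) z)) z)); E=∅; K=[arg :: subL(2)]⟩
step 12: ⟨C=((λv. (if0 (v + -1) then v else -2)) -4); E=∅; K=[fun :: subL(2)]⟩
step 13: ⟨C=(λv. (if0 (v + -1) then v else -2)); E=∅; K=[arg :: fun :: subL(2)]⟩
step 14: ⟨C=-4; E=∅; K=[fun :: fun :: subL(2)]⟩
step 15: ⟨C=(if0 (v + -1) then v else -2); E={v↦-4}; K=[fun :: subL(2)]⟩
step 16: ⟨C=(v + -1); E={v↦-4}; K=[if0 :: fun :: subL(2)]⟩
step 17: ⟨C=v; E={v↦-4}; K=[addR :: if0 :: fun :: subL(2)]⟩
step 18: ⟨C=-1; E={v↦-4}; K=[addL(-4) :: if0 :: fun :: subL(2)]⟩
step 19: ⟨C=-2; E={v↦-4}; K=[fun :: subL(2)]⟩
step 20: ⟨C=((λx. ((λw. w) z)) z); E={z↦-2}; K=[subL(2)]⟩
step 21: ⟨C=(λx. ((λw. w) z)); E={z↦-2}; K=[arg :: subL(2)]⟩
step 22: ⟨C=z; E={z↦-2}; K=[fun :: subL(2)]⟩
step 23: ⟨C=((λw. w) z); E={x↦-2, z↦-2}; K=[subL(2)]⟩
step 24: ⟨C=(λw. w); E={x↦-2, z↦-2}; K=[arg :: subL(2)]⟩
step 25: ⟨C=z; E={x↦-2, z↦-2}; K=[fun :: subL(2)]⟩
step 26: ⟨C=w; E={w↦-2, x↦-2, z↦-2}; K=[subL(2)]⟩
→ final value 4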